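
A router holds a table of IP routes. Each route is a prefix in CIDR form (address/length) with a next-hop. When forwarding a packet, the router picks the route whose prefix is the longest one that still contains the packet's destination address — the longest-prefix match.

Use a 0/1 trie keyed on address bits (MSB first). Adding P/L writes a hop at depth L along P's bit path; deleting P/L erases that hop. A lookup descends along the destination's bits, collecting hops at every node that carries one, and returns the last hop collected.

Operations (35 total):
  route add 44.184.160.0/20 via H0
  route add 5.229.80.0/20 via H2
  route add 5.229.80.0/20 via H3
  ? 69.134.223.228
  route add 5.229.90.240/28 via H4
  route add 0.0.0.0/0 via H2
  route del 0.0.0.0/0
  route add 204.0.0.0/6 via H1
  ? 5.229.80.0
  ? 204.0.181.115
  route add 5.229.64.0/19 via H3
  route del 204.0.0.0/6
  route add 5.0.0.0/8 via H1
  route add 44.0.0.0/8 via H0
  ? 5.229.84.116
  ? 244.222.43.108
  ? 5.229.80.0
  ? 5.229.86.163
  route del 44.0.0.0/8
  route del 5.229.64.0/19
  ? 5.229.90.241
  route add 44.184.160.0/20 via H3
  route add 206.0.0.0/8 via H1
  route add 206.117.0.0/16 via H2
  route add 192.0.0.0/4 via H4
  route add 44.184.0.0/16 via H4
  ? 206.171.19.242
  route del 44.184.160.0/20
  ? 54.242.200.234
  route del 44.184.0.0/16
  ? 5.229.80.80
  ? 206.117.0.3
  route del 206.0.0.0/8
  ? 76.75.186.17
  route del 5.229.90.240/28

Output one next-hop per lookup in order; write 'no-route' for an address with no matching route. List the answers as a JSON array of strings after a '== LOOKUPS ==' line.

Apply in order:
  + 44.184.160.0/20 (H0) depth=20
  + 5.229.80.0/20 (H2) depth=20
  + 5.229.80.0/20 (H3) depth=20
  lookup 69.134.223.228: bits 0 walk d0:-→d1:- -> no-route
  + 5.229.90.240/28 (H4) depth=28
  + 0.0.0.0/0 (H2) depth=0
  - 0.0.0.0/0 clear@0
  + 204.0.0.0/6 (H1) depth=6
  lookup 5.229.80.0: bits 00000101111001010101 walk d0:-→d1:-→d2:-→d3:-→d4:-→d5:-→d6:-→d7:-→d8:-→d9:-→d10:-→d11:-→d12:-→d13:-→d14:-→d15:-→d16:-→d17:-→d18:-→d19:-→d20:H3 -> H3
  lookup 204.0.181.115: bits 110011 walk d0:-→d1:-→d2:-→d3:-→d4:-→d5:-→d6:H1 -> H1
  + 5.229.64.0/19 (H3) depth=19
  - 204.0.0.0/6 clear@6
  + 5.0.0.0/8 (H1) depth=8
  + 44.0.0.0/8 (H0) depth=8
  lookup 5.229.84.116: bits 00000101111001010101 walk d0:-→d1:-→d2:-→d3:-→d4:-→d5:-→d6:-→d7:-→d8:H1→d9:-→d10:-→d11:-→d12:-→d13:-→d14:-→d15:-→d16:-→d17:-→d18:-→d19:H3→d20:H3 -> H3
  lookup 244.222.43.108: bits 11 walk d0:-→d1:-→d2:- -> no-route
  lookup 5.229.80.0: bits 00000101111001010101 walk d0:-→d1:-→d2:-→d3:-→d4:-→d5:-→d6:-→d7:-→d8:H1→d9:-→d10:-→d11:-→d12:-→d13:-→d14:-→d15:-→d16:-→d17:-→d18:-→d19:H3→d20:H3 -> H3
  lookup 5.229.86.163: bits 00000101111001010101 walk d0:-→d1:-→d2:-→d3:-→d4:-→d5:-→d6:-→d7:-→d8:H1→d9:-→d10:-→d11:-→d12:-→d13:-→d14:-→d15:-→d16:-→d17:-→d18:-→d19:H3→d20:H3 -> H3
  - 44.0.0.0/8 clear@8
  - 5.229.64.0/19 clear@19
  lookup 5.229.90.241: bits 0000010111100101010110101111 walk d0:-→d1:-→d2:-→d3:-→d4:-→d5:-→d6:-→d7:-→d8:H1→d9:-→d10:-→d11:-→d12:-→d13:-→d14:-→d15:-→d16:-→d17:-→d18:-→d19:-→d20:H3→d21:-→d22:-→d23:-→d24:-→d25:-→d26:-→d27:-→d28:H4 -> H4
  + 44.184.160.0/20 (H3) depth=20
  + 206.0.0.0/8 (H1) depth=8
  + 206.117.0.0/16 (H2) depth=16
  + 192.0.0.0/4 (H4) depth=4
  + 44.184.0.0/16 (H4) depth=16
  lookup 206.171.19.242: bits 11001110 walk d0:-→d1:-→d2:-→d3:-→d4:H4→d5:-→d6:-→d7:-→d8:H1 -> H1
  - 44.184.160.0/20 clear@20
  lookup 54.242.200.234: bits 001 walk d0:-→d1:-→d2:-→d3:- -> no-route
  - 44.184.0.0/16 clear@16
  lookup 5.229.80.80: bits 00000101111001010101 walk d0:-→d1:-→d2:-→d3:-→d4:-→d5:-→d6:-→d7:-→d8:H1→d9:-→d10:-→d11:-→d12:-→d13:-→d14:-→d15:-→d16:-→d17:-→d18:-→d19:-→d20:H3 -> H3
  lookup 206.117.0.3: bits 1100111001110101 walk d0:-→d1:-→d2:-→d3:-→d4:H4→d5:-→d6:-→d7:-→d8:H1→d9:-→d10:-→d11:-→d12:-→d13:-→d14:-→d15:-→d16:H2 -> H2
  - 206.0.0.0/8 clear@8
  lookup 76.75.186.17: bits 0 walk d0:-→d1:- -> no-route
  - 5.229.90.240/28 clear@28

== LOOKUPS ==
["no-route","H3","H1","H3","no-route","H3","H3","H4","H1","no-route","H3","H2","no-route"]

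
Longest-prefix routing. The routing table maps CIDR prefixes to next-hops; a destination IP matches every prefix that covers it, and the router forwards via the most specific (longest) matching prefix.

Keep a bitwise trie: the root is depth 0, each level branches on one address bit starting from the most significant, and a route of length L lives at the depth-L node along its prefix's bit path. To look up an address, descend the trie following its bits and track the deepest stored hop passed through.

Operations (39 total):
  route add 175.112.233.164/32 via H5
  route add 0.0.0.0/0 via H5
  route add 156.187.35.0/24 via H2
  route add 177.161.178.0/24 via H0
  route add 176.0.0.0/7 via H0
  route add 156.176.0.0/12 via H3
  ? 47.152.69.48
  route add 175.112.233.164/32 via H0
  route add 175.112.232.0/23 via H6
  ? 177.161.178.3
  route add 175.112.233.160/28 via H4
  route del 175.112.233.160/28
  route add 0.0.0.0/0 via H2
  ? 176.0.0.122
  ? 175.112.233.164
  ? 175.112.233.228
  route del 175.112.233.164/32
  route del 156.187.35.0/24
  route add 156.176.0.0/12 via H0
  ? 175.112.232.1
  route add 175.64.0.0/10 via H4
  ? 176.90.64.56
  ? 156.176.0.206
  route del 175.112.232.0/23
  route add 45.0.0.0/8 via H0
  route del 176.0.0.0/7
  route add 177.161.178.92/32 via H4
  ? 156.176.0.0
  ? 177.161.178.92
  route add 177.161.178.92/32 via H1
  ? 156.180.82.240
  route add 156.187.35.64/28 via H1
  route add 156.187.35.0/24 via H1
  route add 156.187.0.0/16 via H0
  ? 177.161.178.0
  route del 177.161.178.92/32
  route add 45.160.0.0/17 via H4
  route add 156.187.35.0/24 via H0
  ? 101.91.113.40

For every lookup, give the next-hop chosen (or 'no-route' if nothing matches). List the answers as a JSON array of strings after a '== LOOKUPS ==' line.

Process each operation:
  + 175.112.233.164/32 (H5) depth=32
  + 0.0.0.0/0 (H5) depth=0
  + 156.187.35.0/24 (H2) depth=24
  + 177.161.178.0/24 (H0) depth=24
  + 176.0.0.0/7 (H0) depth=7
  + 156.176.0.0/12 (H3) depth=12
  ? 47.152.69.48  path d0:H5  best=H5
  + 175.112.233.164/32 (H0) depth=32
  + 175.112.232.0/23 (H6) depth=23
  ? 177.161.178.3  path d0:H5→d1:-→d2:-→d3:-→d4:-→d5:-→d6:-→d7:H0→d8:-→d9:-→d10:-→d11:-→d12:-→d13:-→d14:-→d15:-→d16:-→d17:-→d18:-→d19:-→d20:-→d21:-→d22:-→d23:-→d24:H0  best=H0
  + 175.112.233.160/28 (H4) depth=28
  del 175.112.233.160/28 (clear depth 28)
  + 0.0.0.0/0 (H2) depth=0
  ? 176.0.0.122  path d0:H2→d1:-→d2:-→d3:-→d4:-→d5:-→d6:-→d7:H0  best=H0
  ? 175.112.233.164  path d0:H2→d1:-→d2:-→d3:-→d4:-→d5:-→d6:-→d7:-→d8:-→d9:-→d10:-→d11:-→d12:-→d13:-→d14:-→d15:-→d16:-→d17:-→d18:-→d19:-→d20:-→d21:-→d22:-→d23:H6→d24:-→d25:-→d26:-→d27:-→d28:-→d29:-→d30:-→d31:-→d32:H0  best=H0
  ? 175.112.233.228  path d0:H2→d1:-→d2:-→d3:-→d4:-→d5:-→d6:-→d7:-→d8:-→d9:-→d10:-→d11:-→d12:-→d13:-→d14:-→d15:-→d16:-→d17:-→d18:-→d19:-→d20:-→d21:-→d22:-→d23:H6→d24:-→d25:-  best=H6
  del 175.112.233.164/32 (clear depth 32)
  del 156.187.35.0/24 (clear depth 24)
  + 156.176.0.0/12 (H0) depth=12
  ? 175.112.232.1  path d0:H2→d1:-→d2:-→d3:-→d4:-→d5:-→d6:-→d7:-→d8:-→d9:-→d10:-→d11:-→d12:-→d13:-→d14:-→d15:-→d16:-→d17:-→d18:-→d19:-→d20:-→d21:-→d22:-→d23:H6  best=H6
  + 175.64.0.0/10 (H4) depth=10
  ? 176.90.64.56  path d0:H2→d1:-→d2:-→d3:-→d4:-→d5:-→d6:-→d7:H0  best=H0
  ? 156.176.0.206  path d0:H2→d1:-→d2:-→d3:-→d4:-→d5:-→d6:-→d7:-→d8:-→d9:-→d10:-→d11:-→d12:H0  best=H0
  del 175.112.232.0/23 (clear depth 23)
  + 45.0.0.0/8 (H0) depth=8
  del 176.0.0.0/7 (clear depth 7)
  + 177.161.178.92/32 (H4) depth=32
  ? 156.176.0.0  path d0:H2→d1:-→d2:-→d3:-→d4:-→d5:-→d6:-→d7:-→d8:-→d9:-→d10:-→d11:-→d12:H0  best=H0
  ? 177.161.178.92  path d0:H2→d1:-→d2:-→d3:-→d4:-→d5:-→d6:-→d7:-→d8:-→d9:-→d10:-→d11:-→d12:-→d13:-→d14:-→d15:-→d16:-→d17:-→d18:-→d19:-→d20:-→d21:-→d22:-→d23:-→d24:H0→d25:-→d26:-→d27:-→d28:-→d29:-→d30:-→d31:-→d32:H4  best=H4
  + 177.161.178.92/32 (H1) depth=32
  ? 156.180.82.240  path d0:H2→d1:-→d2:-→d3:-→d4:-→d5:-→d6:-→d7:-→d8:-→d9:-→d10:-→d11:-→d12:H0  best=H0
  + 156.187.35.64/28 (H1) depth=28
  + 156.187.35.0/24 (H1) depth=24
  + 156.187.0.0/16 (H0) depth=16
  ? 177.161.178.0  path d0:H2→d1:-→d2:-→d3:-→d4:-→d5:-→d6:-→d7:-→d8:-→d9:-→d10:-→d11:-→d12:-→d13:-→d14:-→d15:-→d16:-→d17:-→d18:-→d19:-→d20:-→d21:-→d22:-→d23:-→d24:H0→d25:-  best=H0
  del 177.161.178.92/32 (clear depth 32)
  + 45.160.0.0/17 (H4) depth=17
  + 156.187.35.0/24 (H0) depth=24
  ? 101.91.113.40  path d0:H2→d1:-  best=H2

== LOOKUPS ==
["H5","H0","H0","H0","H6","H6","H0","H0","H0","H4","H0","H0","H2"]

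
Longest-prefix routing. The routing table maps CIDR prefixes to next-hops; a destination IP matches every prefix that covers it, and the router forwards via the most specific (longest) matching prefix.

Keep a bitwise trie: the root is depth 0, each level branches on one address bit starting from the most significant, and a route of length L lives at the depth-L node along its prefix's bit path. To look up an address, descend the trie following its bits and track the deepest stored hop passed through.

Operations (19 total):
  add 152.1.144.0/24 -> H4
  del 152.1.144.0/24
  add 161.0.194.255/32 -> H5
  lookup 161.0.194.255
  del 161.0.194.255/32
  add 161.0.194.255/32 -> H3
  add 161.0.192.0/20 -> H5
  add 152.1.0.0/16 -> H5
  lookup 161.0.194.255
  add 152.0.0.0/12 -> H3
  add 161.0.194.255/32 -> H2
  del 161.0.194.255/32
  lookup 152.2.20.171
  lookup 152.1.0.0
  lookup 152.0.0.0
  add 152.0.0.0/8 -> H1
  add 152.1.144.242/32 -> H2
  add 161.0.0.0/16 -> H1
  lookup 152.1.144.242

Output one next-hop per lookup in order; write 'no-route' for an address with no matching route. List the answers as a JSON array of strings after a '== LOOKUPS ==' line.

Apply in order:
  + 152.1.144.0/24 (H4) depth=24
  del 152.1.144.0/24 (clear depth 24)
  + 161.0.194.255/32 (H5) depth=32
  Q 161.0.194.255: descend 10100001000000001100001011111111 ; hops seen [H5] ; pick H5
  del 161.0.194.255/32 (clear depth 32)
  + 161.0.194.255/32 (H3) depth=32
  + 161.0.192.0/20 (H5) depth=20
  + 152.1.0.0/16 (H5) depth=16
  Q 161.0.194.255: descend 10100001000000001100001011111111 ; hops seen [H5,H3] ; pick H3
  + 152.0.0.0/12 (H3) depth=12
  + 161.0.194.255/32 (H2) depth=32
  del 161.0.194.255/32 (clear depth 32)
  Q 152.2.20.171: descend 10011000000000 ; hops seen [H3] ; pick H3
  Q 152.1.0.0: descend 1001100000000001 ; hops seen [H3,H5] ; pick H5
  Q 152.0.0.0: descend 100110000000000 ; hops seen [H3] ; pick H3
  + 152.0.0.0/8 (H1) depth=8
  + 152.1.144.242/32 (H2) depth=32
  + 161.0.0.0/16 (H1) depth=16
  Q 152.1.144.242: descend 10011000000000011001000011110010 ; hops seen [H1,H3,H5,H2] ; pick H2

== LOOKUPS ==
["H5","H3","H3","H5","H3","H2"]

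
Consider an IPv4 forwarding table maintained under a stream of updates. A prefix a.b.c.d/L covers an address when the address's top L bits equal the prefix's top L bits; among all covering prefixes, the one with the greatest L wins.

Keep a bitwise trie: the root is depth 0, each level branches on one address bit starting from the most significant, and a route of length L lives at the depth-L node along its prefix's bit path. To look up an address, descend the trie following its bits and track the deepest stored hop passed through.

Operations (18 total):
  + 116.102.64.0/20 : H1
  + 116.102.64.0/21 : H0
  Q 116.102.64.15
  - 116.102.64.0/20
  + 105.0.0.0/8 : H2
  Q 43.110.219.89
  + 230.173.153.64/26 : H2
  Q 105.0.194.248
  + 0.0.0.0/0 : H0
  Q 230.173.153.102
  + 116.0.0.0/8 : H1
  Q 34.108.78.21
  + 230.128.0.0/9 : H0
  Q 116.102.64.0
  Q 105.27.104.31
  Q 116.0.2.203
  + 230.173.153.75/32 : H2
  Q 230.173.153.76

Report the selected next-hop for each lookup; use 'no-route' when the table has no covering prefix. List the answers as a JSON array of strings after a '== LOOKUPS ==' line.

Apply in order:
  + 116.102.64.0/20 (H1) depth=20
  + 116.102.64.0/21 (H0) depth=21
  ? 116.102.64.15  path d0:-→d1:-→d2:-→d3:-→d4:-→d5:-→d6:-→d7:-→d8:-→d9:-→d10:-→d11:-→d12:-→d13:-→d14:-→d15:-→d16:-→d17:-→d18:-→d19:-→d20:H1→d21:H0  best=H0
  - 116.102.64.0/20 clear@20
  + 105.0.0.0/8 (H2) depth=8
  ? 43.110.219.89  path d0:-→d1:-  best=no-route
  + 230.173.153.64/26 (H2) depth=26
  ? 105.0.194.248  path d0:-→d1:-→d2:-→d3:-→d4:-→d5:-→d6:-→d7:-→d8:H2  best=H2
  + 0.0.0.0/0 (H0) depth=0
  ? 230.173.153.102  path d0:H0→d1:-→d2:-→d3:-→d4:-→d5:-→d6:-→d7:-→d8:-→d9:-→d10:-→d11:-→d12:-→d13:-→d14:-→d15:-→d16:-→d17:-→d18:-→d19:-→d20:-→d21:-→d22:-→d23:-→d24:-→d25:-→d26:H2  best=H2
  + 116.0.0.0/8 (H1) depth=8
  ? 34.108.78.21  path d0:H0→d1:-  best=H0
  + 230.128.0.0/9 (H0) depth=9
  ? 116.102.64.0  path d0:H0→d1:-→d2:-→d3:-→d4:-→d5:-→d6:-→d7:-→d8:H1→d9:-→d10:-→d11:-→d12:-→d13:-→d14:-→d15:-→d16:-→d17:-→d18:-→d19:-→d20:-→d21:H0  best=H0
  ? 105.27.104.31  path d0:H0→d1:-→d2:-→d3:-→d4:-→d5:-→d6:-→d7:-→d8:H2  best=H2
  ? 116.0.2.203  path d0:H0→d1:-→d2:-→d3:-→d4:-→d5:-→d6:-→d7:-→d8:H1→d9:-  best=H1
  + 230.173.153.75/32 (H2) depth=32
  ? 230.173.153.76  path d0:H0→d1:-→d2:-→d3:-→d4:-→d5:-→d6:-→d7:-→d8:-→d9:H0→d10:-→d11:-→d12:-→d13:-→d14:-→d15:-→d16:-→d17:-→d18:-→d19:-→d20:-→d21:-→d22:-→d23:-→d24:-→d25:-→d26:H2→d27:-→d28:-→d29:-  best=H2

== LOOKUPS ==
["H0","no-route","H2","H2","H0","H0","H2","H1","H2"]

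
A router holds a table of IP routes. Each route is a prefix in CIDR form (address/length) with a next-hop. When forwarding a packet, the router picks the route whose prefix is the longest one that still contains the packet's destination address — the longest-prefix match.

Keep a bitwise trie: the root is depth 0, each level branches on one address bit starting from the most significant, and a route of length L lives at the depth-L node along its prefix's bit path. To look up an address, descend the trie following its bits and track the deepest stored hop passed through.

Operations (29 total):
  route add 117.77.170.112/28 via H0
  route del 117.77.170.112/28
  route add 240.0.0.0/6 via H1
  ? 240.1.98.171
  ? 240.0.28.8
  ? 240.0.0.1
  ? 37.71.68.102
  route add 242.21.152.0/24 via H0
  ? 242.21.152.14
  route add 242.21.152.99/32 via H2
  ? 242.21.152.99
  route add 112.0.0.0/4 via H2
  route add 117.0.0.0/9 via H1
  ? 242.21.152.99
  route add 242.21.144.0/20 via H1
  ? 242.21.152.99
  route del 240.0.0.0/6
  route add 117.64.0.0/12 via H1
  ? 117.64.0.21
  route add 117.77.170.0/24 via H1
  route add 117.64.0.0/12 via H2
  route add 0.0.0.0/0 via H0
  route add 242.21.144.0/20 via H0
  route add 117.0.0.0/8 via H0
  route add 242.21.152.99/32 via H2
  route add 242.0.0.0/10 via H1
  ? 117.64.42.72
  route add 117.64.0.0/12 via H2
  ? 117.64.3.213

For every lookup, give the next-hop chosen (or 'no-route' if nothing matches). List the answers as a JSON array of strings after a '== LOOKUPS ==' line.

Trace:
  add 117.77.170.112/28 -> H0 at depth 28
  del 117.77.170.112/28 (clear depth 28)
  add 240.0.0.0/6 -> H1 at depth 6
  lookup 240.1.98.171: bits 111100 walk d0:-→d1:-→d2:-→d3:-→d4:-→d5:-→d6:H1 -> H1
  lookup 240.0.28.8: bits 111100 walk d0:-→d1:-→d2:-→d3:-→d4:-→d5:-→d6:H1 -> H1
  lookup 240.0.0.1: bits 111100 walk d0:-→d1:-→d2:-→d3:-→d4:-→d5:-→d6:H1 -> H1
  lookup 37.71.68.102: bits 0 walk d0:-→d1:- -> no-route
  add 242.21.152.0/24 -> H0 at depth 24
  lookup 242.21.152.14: bits 111100100001010110011000 walk d0:-→d1:-→d2:-→d3:-→d4:-→d5:-→d6:H1→d7:-→d8:-→d9:-→d10:-→d11:-→d12:-→d13:-→d14:-→d15:-→d16:-→d17:-→d18:-→d19:-→d20:-→d21:-→d22:-→d23:-→d24:H0 -> H0
  add 242.21.152.99/32 -> H2 at depth 32
  lookup 242.21.152.99: bits 11110010000101011001100001100011 walk d0:-→d1:-→d2:-→d3:-→d4:-→d5:-→d6:H1→d7:-→d8:-→d9:-→d10:-→d11:-→d12:-→d13:-→d14:-→d15:-→d16:-→d17:-→d18:-→d19:-→d20:-→d21:-→d22:-→d23:-→d24:H0→d25:-→d26:-→d27:-→d28:-→d29:-→d30:-→d31:-→d32:H2 -> H2
  add 112.0.0.0/4 -> H2 at depth 4
  add 117.0.0.0/9 -> H1 at depth 9
  lookup 242.21.152.99: bits 11110010000101011001100001100011 walk d0:-→d1:-→d2:-→d3:-→d4:-→d5:-→d6:H1→d7:-→d8:-→d9:-→d10:-→d11:-→d12:-→d13:-→d14:-→d15:-→d16:-→d17:-→d18:-→d19:-→d20:-→d21:-→d22:-→d23:-→d24:H0→d25:-→d26:-→d27:-→d28:-→d29:-→d30:-→d31:-→d32:H2 -> H2
  add 242.21.144.0/20 -> H1 at depth 20
  lookup 242.21.152.99: bits 11110010000101011001100001100011 walk d0:-→d1:-→d2:-→d3:-→d4:-→d5:-→d6:H1→d7:-→d8:-→d9:-→d10:-→d11:-→d12:-→d13:-→d14:-→d15:-→d16:-→d17:-→d18:-→d19:-→d20:H1→d21:-→d22:-→d23:-→d24:H0→d25:-→d26:-→d27:-→d28:-→d29:-→d30:-→d31:-→d32:H2 -> H2
  del 240.0.0.0/6 (clear depth 6)
  add 117.64.0.0/12 -> H1 at depth 12
  lookup 117.64.0.21: bits 011101010100 walk d0:-→d1:-→d2:-→d3:-→d4:H2→d5:-→d6:-→d7:-→d8:-→d9:H1→d10:-→d11:-→d12:H1 -> H1
  add 117.77.170.0/24 -> H1 at depth 24
  add 117.64.0.0/12 -> H2 at depth 12
  add 0.0.0.0/0 -> H0 at depth 0
  add 242.21.144.0/20 -> H0 at depth 20
  add 117.0.0.0/8 -> H0 at depth 8
  add 242.21.152.99/32 -> H2 at depth 32
  add 242.0.0.0/10 -> H1 at depth 10
  lookup 117.64.42.72: bits 011101010100 walk d0:H0→d1:-→d2:-→d3:-→d4:H2→d5:-→d6:-→d7:-→d8:H0→d9:H1→d10:-→d11:-→d12:H2 -> H2
  add 117.64.0.0/12 -> H2 at depth 12
  lookup 117.64.3.213: bits 011101010100 walk d0:H0→d1:-→d2:-→d3:-→d4:H2→d5:-→d6:-→d7:-→d8:H0→d9:H1→d10:-→d11:-→d12:H2 -> H2

== LOOKUPS ==
["H1","H1","H1","no-route","H0","H2","H2","H2","H1","H2","H2"]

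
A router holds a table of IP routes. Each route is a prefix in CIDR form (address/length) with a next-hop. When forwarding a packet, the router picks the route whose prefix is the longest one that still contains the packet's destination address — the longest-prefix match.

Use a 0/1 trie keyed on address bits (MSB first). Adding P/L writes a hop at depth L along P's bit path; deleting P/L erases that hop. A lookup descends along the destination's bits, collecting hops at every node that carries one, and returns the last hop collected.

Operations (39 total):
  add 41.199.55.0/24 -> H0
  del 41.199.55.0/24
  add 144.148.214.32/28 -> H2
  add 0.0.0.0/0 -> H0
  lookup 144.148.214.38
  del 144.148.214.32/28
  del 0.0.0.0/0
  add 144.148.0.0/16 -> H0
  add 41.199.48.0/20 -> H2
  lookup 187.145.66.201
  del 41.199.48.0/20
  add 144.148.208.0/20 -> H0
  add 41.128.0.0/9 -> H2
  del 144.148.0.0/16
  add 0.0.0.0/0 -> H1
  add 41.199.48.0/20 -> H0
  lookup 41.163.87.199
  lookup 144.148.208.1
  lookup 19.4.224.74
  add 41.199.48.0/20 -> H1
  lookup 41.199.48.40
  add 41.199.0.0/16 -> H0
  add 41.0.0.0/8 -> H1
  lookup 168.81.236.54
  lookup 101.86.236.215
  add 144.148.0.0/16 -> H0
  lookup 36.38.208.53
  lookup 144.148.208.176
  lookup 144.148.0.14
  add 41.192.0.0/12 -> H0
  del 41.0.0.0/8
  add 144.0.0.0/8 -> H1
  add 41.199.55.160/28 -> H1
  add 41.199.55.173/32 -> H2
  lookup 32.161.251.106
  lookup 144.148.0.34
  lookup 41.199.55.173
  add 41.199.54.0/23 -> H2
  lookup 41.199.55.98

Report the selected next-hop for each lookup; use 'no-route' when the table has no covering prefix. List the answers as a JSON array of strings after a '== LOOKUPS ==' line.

Process each operation:
  + 41.199.55.0/24 (H0) depth=24
  - 41.199.55.0/24 clear@24
  + 144.148.214.32/28 (H2) depth=28
  + 0.0.0.0/0 (H0) depth=0
  lookup 144.148.214.38: bits 1001000010010100110101100010 walk d0:H0→d1:-→d2:-→d3:-→d4:-→d5:-→d6:-→d7:-→d8:-→d9:-→d10:-→d11:-→d12:-→d13:-→d14:-→d15:-→d16:-→d17:-→d18:-→d19:-→d20:-→d21:-→d22:-→d23:-→d24:-→d25:-→d26:-→d27:-→d28:H2 -> H2
  - 144.148.214.32/28 clear@28
  - 0.0.0.0/0 clear@0
  + 144.148.0.0/16 (H0) depth=16
  + 41.199.48.0/20 (H2) depth=20
  lookup 187.145.66.201: bits 10 walk d0:-→d1:-→d2:- -> no-route
  - 41.199.48.0/20 clear@20
  + 144.148.208.0/20 (H0) depth=20
  + 41.128.0.0/9 (H2) depth=9
  - 144.148.0.0/16 clear@16
  + 0.0.0.0/0 (H1) depth=0
  + 41.199.48.0/20 (H0) depth=20
  lookup 41.163.87.199: bits 001010011 walk d0:H1→d1:-→d2:-→d3:-→d4:-→d5:-→d6:-→d7:-→d8:-→d9:H2 -> H2
  lookup 144.148.208.1: bits 100100001001010011010 walk d0:H1→d1:-→d2:-→d3:-→d4:-→d5:-→d6:-→d7:-→d8:-→d9:-→d10:-→d11:-→d12:-→d13:-→d14:-→d15:-→d16:-→d17:-→d18:-→d19:-→d20:H0→d21:- -> H0
  lookup 19.4.224.74: bits 00 walk d0:H1→d1:-→d2:- -> H1
  + 41.199.48.0/20 (H1) depth=20
  lookup 41.199.48.40: bits 001010011100011100110 walk d0:H1→d1:-→d2:-→d3:-→d4:-→d5:-→d6:-→d7:-→d8:-→d9:H2→d10:-→d11:-→d12:-→d13:-→d14:-→d15:-→d16:-→d17:-→d18:-→d19:-→d20:H1→d21:- -> H1
  + 41.199.0.0/16 (H0) depth=16
  + 41.0.0.0/8 (H1) depth=8
  lookup 168.81.236.54: bits 10 walk d0:H1→d1:-→d2:- -> H1
  lookup 101.86.236.215: bits 0 walk d0:H1→d1:- -> H1
  + 144.148.0.0/16 (H0) depth=16
  lookup 36.38.208.53: bits 0010 walk d0:H1→d1:-→d2:-→d3:-→d4:- -> H1
  lookup 144.148.208.176: bits 100100001001010011010 walk d0:H1→d1:-→d2:-→d3:-→d4:-→d5:-→d6:-→d7:-→d8:-→d9:-→d10:-→d11:-→d12:-→d13:-→d14:-→d15:-→d16:H0→d17:-→d18:-→d19:-→d20:H0→d21:- -> H0
  lookup 144.148.0.14: bits 1001000010010100 walk d0:H1→d1:-→d2:-→d3:-→d4:-→d5:-→d6:-→d7:-→d8:-→d9:-→d10:-→d11:-→d12:-→d13:-→d14:-→d15:-→d16:H0 -> H0
  + 41.192.0.0/12 (H0) depth=12
  - 41.0.0.0/8 clear@8
  + 144.0.0.0/8 (H1) depth=8
  + 41.199.55.160/28 (H1) depth=28
  + 41.199.55.173/32 (H2) depth=32
  lookup 32.161.251.106: bits 0010 walk d0:H1→d1:-→d2:-→d3:-→d4:- -> H1
  lookup 144.148.0.34: bits 1001000010010100 walk d0:H1→d1:-→d2:-→d3:-→d4:-→d5:-→d6:-→d7:-→d8:H1→d9:-→d10:-→d11:-→d12:-→d13:-→d14:-→d15:-→d16:H0 -> H0
  lookup 41.199.55.173: bits 00101001110001110011011110101101 walk d0:H1→d1:-→d2:-→d3:-→d4:-→d5:-→d6:-→d7:-→d8:-→d9:H2→d10:-→d11:-→d12:H0→d13:-→d14:-→d15:-→d16:H0→d17:-→d18:-→d19:-→d20:H1→d21:-→d22:-→d23:-→d24:-→d25:-→d26:-→d27:-→d28:H1→d29:-→d30:-→d31:-→d32:H2 -> H2
  + 41.199.54.0/23 (H2) depth=23
  lookup 41.199.55.98: bits 001010011100011100110111 walk d0:H1→d1:-→d2:-→d3:-→d4:-→d5:-→d6:-→d7:-→d8:-→d9:H2→d10:-→d11:-→d12:H0→d13:-→d14:-→d15:-→d16:H0→d17:-→d18:-→d19:-→d20:H1→d21:-→d22:-→d23:H2→d24:- -> H2

== LOOKUPS ==
["H2","no-route","H2","H0","H1","H1","H1","H1","H1","H0","H0","H1","H0","H2","H2"]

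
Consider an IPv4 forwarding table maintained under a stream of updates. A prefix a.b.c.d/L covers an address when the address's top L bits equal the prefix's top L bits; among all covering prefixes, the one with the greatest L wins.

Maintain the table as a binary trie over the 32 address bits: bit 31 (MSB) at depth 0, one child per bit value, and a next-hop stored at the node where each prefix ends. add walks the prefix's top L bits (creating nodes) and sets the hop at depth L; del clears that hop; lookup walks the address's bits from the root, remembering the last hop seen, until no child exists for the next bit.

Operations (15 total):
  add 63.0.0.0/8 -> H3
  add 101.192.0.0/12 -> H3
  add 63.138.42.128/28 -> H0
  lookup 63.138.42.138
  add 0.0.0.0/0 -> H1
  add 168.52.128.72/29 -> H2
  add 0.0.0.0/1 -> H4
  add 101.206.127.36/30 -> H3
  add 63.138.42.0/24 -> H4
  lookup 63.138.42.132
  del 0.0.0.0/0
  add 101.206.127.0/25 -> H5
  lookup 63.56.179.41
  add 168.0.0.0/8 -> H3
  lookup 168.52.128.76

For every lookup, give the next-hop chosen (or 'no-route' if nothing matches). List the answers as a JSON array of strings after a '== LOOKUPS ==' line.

Process each operation:
  + 63.0.0.0/8 (H3) depth=8
  + 101.192.0.0/12 (H3) depth=12
  + 63.138.42.128/28 (H0) depth=28
  ? 63.138.42.138  path d0:-→d1:-→d2:-→d3:-→d4:-→d5:-→d6:-→d7:-→d8:H3→d9:-→d10:-→d11:-→d12:-→d13:-→d14:-→d15:-→d16:-→d17:-→d18:-→d19:-→d20:-→d21:-→d22:-→d23:-→d24:-→d25:-→d26:-→d27:-→d28:H0  best=H0
  + 0.0.0.0/0 (H1) depth=0
  + 168.52.128.72/29 (H2) depth=29
  + 0.0.0.0/1 (H4) depth=1
  + 101.206.127.36/30 (H3) depth=30
  + 63.138.42.0/24 (H4) depth=24
  ? 63.138.42.132  path d0:H1→d1:H4→d2:-→d3:-→d4:-→d5:-→d6:-→d7:-→d8:H3→d9:-→d10:-→d11:-→d12:-→d13:-→d14:-→d15:-→d16:-→d17:-→d18:-→d19:-→d20:-→d21:-→d22:-→d23:-→d24:H4→d25:-→d26:-→d27:-→d28:H0  best=H0
  - 0.0.0.0/0 clear@0
  + 101.206.127.0/25 (H5) depth=25
  ? 63.56.179.41  path d0:-→d1:H4→d2:-→d3:-→d4:-→d5:-→d6:-→d7:-→d8:H3  best=H3
  + 168.0.0.0/8 (H3) depth=8
  ? 168.52.128.76  path d0:-→d1:-→d2:-→d3:-→d4:-→d5:-→d6:-→d7:-→d8:H3→d9:-→d10:-→d11:-→d12:-→d13:-→d14:-→d15:-→d16:-→d17:-→d18:-→d19:-→d20:-→d21:-→d22:-→d23:-→d24:-→d25:-→d26:-→d27:-→d28:-→d29:H2  best=H2

== LOOKUPS ==
["H0","H0","H3","H2"]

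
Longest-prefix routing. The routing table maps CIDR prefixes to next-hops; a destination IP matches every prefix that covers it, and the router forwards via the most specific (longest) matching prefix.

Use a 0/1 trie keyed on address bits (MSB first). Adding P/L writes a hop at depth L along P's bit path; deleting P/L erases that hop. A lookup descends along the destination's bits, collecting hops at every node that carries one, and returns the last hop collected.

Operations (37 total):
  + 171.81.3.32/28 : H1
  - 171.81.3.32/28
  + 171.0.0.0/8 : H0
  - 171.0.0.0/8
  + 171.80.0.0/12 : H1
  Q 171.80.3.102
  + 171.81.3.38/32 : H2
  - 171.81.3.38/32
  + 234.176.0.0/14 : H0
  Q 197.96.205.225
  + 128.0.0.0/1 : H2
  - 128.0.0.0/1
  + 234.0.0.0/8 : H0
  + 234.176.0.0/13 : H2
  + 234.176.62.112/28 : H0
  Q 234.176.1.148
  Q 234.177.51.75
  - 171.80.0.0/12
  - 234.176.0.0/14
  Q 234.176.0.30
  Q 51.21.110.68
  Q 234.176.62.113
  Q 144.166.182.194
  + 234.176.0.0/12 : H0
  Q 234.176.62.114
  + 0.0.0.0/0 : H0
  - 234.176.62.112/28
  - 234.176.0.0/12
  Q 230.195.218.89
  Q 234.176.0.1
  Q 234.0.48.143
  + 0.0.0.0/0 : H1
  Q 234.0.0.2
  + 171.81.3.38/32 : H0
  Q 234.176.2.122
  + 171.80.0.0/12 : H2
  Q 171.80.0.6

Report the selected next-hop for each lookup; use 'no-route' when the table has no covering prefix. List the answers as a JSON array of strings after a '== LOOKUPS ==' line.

Apply in order:
  add 171.81.3.32/28 -> H1 at depth 28
  del 171.81.3.32/28 (clear depth 28)
  add 171.0.0.0/8 -> H0 at depth 8
  del 171.0.0.0/8 (clear depth 8)
  add 171.80.0.0/12 -> H1 at depth 12
  Q 171.80.3.102: descend 101010110101000 ; hops seen [H1] ; pick H1
  add 171.81.3.38/32 -> H2 at depth 32
  del 171.81.3.38/32 (clear depth 32)
  add 234.176.0.0/14 -> H0 at depth 14
  Q 197.96.205.225: descend 11 ; hops seen [∅] ; pick no-route
  add 128.0.0.0/1 -> H2 at depth 1
  del 128.0.0.0/1 (clear depth 1)
  add 234.0.0.0/8 -> H0 at depth 8
  add 234.176.0.0/13 -> H2 at depth 13
  add 234.176.62.112/28 -> H0 at depth 28
  Q 234.176.1.148: descend 111010101011000000 ; hops seen [H0,H2,H0] ; pick H0
  Q 234.177.51.75: descend 111010101011000 ; hops seen [H0,H2,H0] ; pick H0
  del 171.80.0.0/12 (clear depth 12)
  del 234.176.0.0/14 (clear depth 14)
  Q 234.176.0.30: descend 111010101011000000 ; hops seen [H0,H2] ; pick H2
  Q 51.21.110.68: descend ε ; hops seen [∅] ; pick no-route
  Q 234.176.62.113: descend 1110101010110000001111100111 ; hops seen [H0,H2,H0] ; pick H0
  Q 144.166.182.194: descend 10 ; hops seen [∅] ; pick no-route
  add 234.176.0.0/12 -> H0 at depth 12
  Q 234.176.62.114: descend 1110101010110000001111100111 ; hops seen [H0,H0,H2,H0] ; pick H0
  add 0.0.0.0/0 -> H0 at depth 0
  del 234.176.62.112/28 (clear depth 28)
  del 234.176.0.0/12 (clear depth 12)
  Q 230.195.218.89: descend 1110 ; hops seen [H0] ; pick H0
  Q 234.176.0.1: descend 111010101011000000 ; hops seen [H0,H0,H2] ; pick H2
  Q 234.0.48.143: descend 11101010 ; hops seen [H0,H0] ; pick H0
  add 0.0.0.0/0 -> H1 at depth 0
  Q 234.0.0.2: descend 11101010 ; hops seen [H1,H0] ; pick H0
  add 171.81.3.38/32 -> H0 at depth 32
  Q 234.176.2.122: descend 111010101011000000 ; hops seen [H1,H0,H2] ; pick H2
  add 171.80.0.0/12 -> H2 at depth 12
  Q 171.80.0.6: descend 101010110101000 ; hops seen [H1,H2] ; pick H2

== LOOKUPS ==
["H1","no-route","H0","H0","H2","no-route","H0","no-route","H0","H0","H2","H0","H0","H2","H2"]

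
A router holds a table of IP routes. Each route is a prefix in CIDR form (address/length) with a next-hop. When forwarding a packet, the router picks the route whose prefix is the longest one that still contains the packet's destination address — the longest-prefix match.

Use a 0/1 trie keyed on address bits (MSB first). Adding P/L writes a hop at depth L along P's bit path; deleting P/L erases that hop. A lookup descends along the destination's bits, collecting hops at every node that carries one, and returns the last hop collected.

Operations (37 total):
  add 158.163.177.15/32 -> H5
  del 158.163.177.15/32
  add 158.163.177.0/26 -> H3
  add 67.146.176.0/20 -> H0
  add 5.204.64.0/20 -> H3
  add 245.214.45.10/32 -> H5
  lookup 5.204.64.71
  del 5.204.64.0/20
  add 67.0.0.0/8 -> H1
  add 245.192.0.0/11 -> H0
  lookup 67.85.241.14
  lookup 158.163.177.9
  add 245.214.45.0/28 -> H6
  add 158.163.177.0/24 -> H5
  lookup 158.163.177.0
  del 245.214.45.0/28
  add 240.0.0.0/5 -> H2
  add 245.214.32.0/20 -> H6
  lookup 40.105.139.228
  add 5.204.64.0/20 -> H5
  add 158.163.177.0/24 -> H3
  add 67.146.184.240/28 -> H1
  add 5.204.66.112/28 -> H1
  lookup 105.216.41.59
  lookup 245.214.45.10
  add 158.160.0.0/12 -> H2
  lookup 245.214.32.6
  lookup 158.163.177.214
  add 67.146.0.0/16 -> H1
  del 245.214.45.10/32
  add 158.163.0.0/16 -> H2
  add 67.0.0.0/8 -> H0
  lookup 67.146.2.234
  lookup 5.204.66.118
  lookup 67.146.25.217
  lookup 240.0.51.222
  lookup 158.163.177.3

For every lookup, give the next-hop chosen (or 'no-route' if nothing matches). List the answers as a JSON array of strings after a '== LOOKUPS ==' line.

Process each operation:
  + 158.163.177.15/32 (H5) depth=32
  - 158.163.177.15/32 clear@32
  + 158.163.177.0/26 (H3) depth=26
  + 67.146.176.0/20 (H0) depth=20
  + 5.204.64.0/20 (H3) depth=20
  + 245.214.45.10/32 (H5) depth=32
  ? 5.204.64.71  path d0:-→d1:-→d2:-→d3:-→d4:-→d5:-→d6:-→d7:-→d8:-→d9:-→d10:-→d11:-→d12:-→d13:-→d14:-→d15:-→d16:-→d17:-→d18:-→d19:-→d20:H3  best=H3
  - 5.204.64.0/20 clear@20
  + 67.0.0.0/8 (H1) depth=8
  + 245.192.0.0/11 (H0) depth=11
  ? 67.85.241.14  path d0:-→d1:-→d2:-→d3:-→d4:-→d5:-→d6:-→d7:-→d8:H1  best=H1
  ? 158.163.177.9  path d0:-→d1:-→d2:-→d3:-→d4:-→d5:-→d6:-→d7:-→d8:-→d9:-→d10:-→d11:-→d12:-→d13:-→d14:-→d15:-→d16:-→d17:-→d18:-→d19:-→d20:-→d21:-→d22:-→d23:-→d24:-→d25:-→d26:H3→d27:-→d28:-→d29:-  best=H3
  + 245.214.45.0/28 (H6) depth=28
  + 158.163.177.0/24 (H5) depth=24
  ? 158.163.177.0  path d0:-→d1:-→d2:-→d3:-→d4:-→d5:-→d6:-→d7:-→d8:-→d9:-→d10:-→d11:-→d12:-→d13:-→d14:-→d15:-→d16:-→d17:-→d18:-→d19:-→d20:-→d21:-→d22:-→d23:-→d24:H5→d25:-→d26:H3→d27:-→d28:-  best=H3
  - 245.214.45.0/28 clear@28
  + 240.0.0.0/5 (H2) depth=5
  + 245.214.32.0/20 (H6) depth=20
  ? 40.105.139.228  path d0:-→d1:-→d2:-  best=no-route
  + 5.204.64.0/20 (H5) depth=20
  + 158.163.177.0/24 (H3) depth=24
  + 67.146.184.240/28 (H1) depth=28
  + 5.204.66.112/28 (H1) depth=28
  ? 105.216.41.59  path d0:-→d1:-→d2:-  best=no-route
  ? 245.214.45.10  path d0:-→d1:-→d2:-→d3:-→d4:-→d5:H2→d6:-→d7:-→d8:-→d9:-→d10:-→d11:H0→d12:-→d13:-→d14:-→d15:-→d16:-→d17:-→d18:-→d19:-→d20:H6→d21:-→d22:-→d23:-→d24:-→d25:-→d26:-→d27:-→d28:-→d29:-→d30:-→d31:-→d32:H5  best=H5
  + 158.160.0.0/12 (H2) depth=12
  ? 245.214.32.6  path d0:-→d1:-→d2:-→d3:-→d4:-→d5:H2→d6:-→d7:-→d8:-→d9:-→d10:-→d11:H0→d12:-→d13:-→d14:-→d15:-→d16:-→d17:-→d18:-→d19:-→d20:H6  best=H6
  ? 158.163.177.214  path d0:-→d1:-→d2:-→d3:-→d4:-→d5:-→d6:-→d7:-→d8:-→d9:-→d10:-→d11:-→d12:H2→d13:-→d14:-→d15:-→d16:-→d17:-→d18:-→d19:-→d20:-→d21:-→d22:-→d23:-→d24:H3  best=H3
  + 67.146.0.0/16 (H1) depth=16
  - 245.214.45.10/32 clear@32
  + 158.163.0.0/16 (H2) depth=16
  + 67.0.0.0/8 (H0) depth=8
  ? 67.146.2.234  path d0:-→d1:-→d2:-→d3:-→d4:-→d5:-→d6:-→d7:-→d8:H0→d9:-→d10:-→d11:-→d12:-→d13:-→d14:-→d15:-→d16:H1  best=H1
  ? 5.204.66.118  path d0:-→d1:-→d2:-→d3:-→d4:-→d5:-→d6:-→d7:-→d8:-→d9:-→d10:-→d11:-→d12:-→d13:-→d14:-→d15:-→d16:-→d17:-→d18:-→d19:-→d20:H5→d21:-→d22:-→d23:-→d24:-→d25:-→d26:-→d27:-→d28:H1  best=H1
  ? 67.146.25.217  path d0:-→d1:-→d2:-→d3:-→d4:-→d5:-→d6:-→d7:-→d8:H0→d9:-→d10:-→d11:-→d12:-→d13:-→d14:-→d15:-→d16:H1  best=H1
  ? 240.0.51.222  path d0:-→d1:-→d2:-→d3:-→d4:-→d5:H2  best=H2
  ? 158.163.177.3  path d0:-→d1:-→d2:-→d3:-→d4:-→d5:-→d6:-→d7:-→d8:-→d9:-→d10:-→d11:-→d12:H2→d13:-→d14:-→d15:-→d16:H2→d17:-→d18:-→d19:-→d20:-→d21:-→d22:-→d23:-→d24:H3→d25:-→d26:H3→d27:-→d28:-  best=H3

== LOOKUPS ==
["H3","H1","H3","H3","no-route","no-route","H5","H6","H3","H1","H1","H1","H2","H3"]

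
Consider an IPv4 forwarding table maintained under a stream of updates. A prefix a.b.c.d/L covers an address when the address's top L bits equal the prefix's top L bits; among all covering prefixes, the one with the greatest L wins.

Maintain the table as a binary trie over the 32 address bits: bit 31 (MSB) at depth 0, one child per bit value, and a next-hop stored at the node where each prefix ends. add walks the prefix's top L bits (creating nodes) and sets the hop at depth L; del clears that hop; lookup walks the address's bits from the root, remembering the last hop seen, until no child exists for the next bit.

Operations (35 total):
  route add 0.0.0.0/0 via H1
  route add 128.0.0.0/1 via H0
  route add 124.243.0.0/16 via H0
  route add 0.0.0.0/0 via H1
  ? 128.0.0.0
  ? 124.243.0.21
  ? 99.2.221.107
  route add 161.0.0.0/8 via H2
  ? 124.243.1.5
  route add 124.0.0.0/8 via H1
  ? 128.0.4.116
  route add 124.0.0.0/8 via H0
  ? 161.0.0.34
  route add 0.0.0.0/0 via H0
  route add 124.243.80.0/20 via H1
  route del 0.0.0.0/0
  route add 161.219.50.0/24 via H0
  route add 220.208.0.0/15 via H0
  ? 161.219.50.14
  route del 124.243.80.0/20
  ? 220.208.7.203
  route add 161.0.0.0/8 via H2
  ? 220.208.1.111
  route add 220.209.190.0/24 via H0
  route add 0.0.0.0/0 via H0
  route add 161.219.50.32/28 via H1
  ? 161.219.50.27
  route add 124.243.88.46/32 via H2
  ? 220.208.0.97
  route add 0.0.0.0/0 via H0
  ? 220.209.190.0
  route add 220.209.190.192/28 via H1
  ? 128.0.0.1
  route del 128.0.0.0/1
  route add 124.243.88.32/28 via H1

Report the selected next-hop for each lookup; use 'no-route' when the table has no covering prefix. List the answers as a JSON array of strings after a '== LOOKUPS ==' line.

Apply in order:
  add 0.0.0.0/0 -> H1 at depth 0
  add 128.0.0.0/1 -> H0 at depth 1
  add 124.243.0.0/16 -> H0 at depth 16
  add 0.0.0.0/0 -> H1 at depth 0
  ? 128.0.0.0  path d0:H1→d1:H0  best=H0
  ? 124.243.0.21  path d0:H1→d1:-→d2:-→d3:-→d4:-→d5:-→d6:-→d7:-→d8:-→d9:-→d10:-→d11:-→d12:-→d13:-→d14:-→d15:-→d16:H0  best=H0
  ? 99.2.221.107  path d0:H1→d1:-→d2:-→d3:-  best=H1
  add 161.0.0.0/8 -> H2 at depth 8
  ? 124.243.1.5  path d0:H1→d1:-→d2:-→d3:-→d4:-→d5:-→d6:-→d7:-→d8:-→d9:-→d10:-→d11:-→d12:-→d13:-→d14:-→d15:-→d16:H0  best=H0
  add 124.0.0.0/8 -> H1 at depth 8
  ? 128.0.4.116  path d0:H1→d1:H0→d2:-  best=H0
  add 124.0.0.0/8 -> H0 at depth 8
  ? 161.0.0.34  path d0:H1→d1:H0→d2:-→d3:-→d4:-→d5:-→d6:-→d7:-→d8:H2  best=H2
  add 0.0.0.0/0 -> H0 at depth 0
  add 124.243.80.0/20 -> H1 at depth 20
  del 0.0.0.0/0 (clear depth 0)
  add 161.219.50.0/24 -> H0 at depth 24
  add 220.208.0.0/15 -> H0 at depth 15
  ? 161.219.50.14  path d0:-→d1:H0→d2:-→d3:-→d4:-→d5:-→d6:-→d7:-→d8:H2→d9:-→d10:-→d11:-→d12:-→d13:-→d14:-→d15:-→d16:-→d17:-→d18:-→d19:-→d20:-→d21:-→d22:-→d23:-→d24:H0  best=H0
  del 124.243.80.0/20 (clear depth 20)
  ? 220.208.7.203  path d0:-→d1:H0→d2:-→d3:-→d4:-→d5:-→d6:-→d7:-→d8:-→d9:-→d10:-→d11:-→d12:-→d13:-→d14:-→d15:H0  best=H0
  add 161.0.0.0/8 -> H2 at depth 8
  ? 220.208.1.111  path d0:-→d1:H0→d2:-→d3:-→d4:-→d5:-→d6:-→d7:-→d8:-→d9:-→d10:-→d11:-→d12:-→d13:-→d14:-→d15:H0  best=H0
  add 220.209.190.0/24 -> H0 at depth 24
  add 0.0.0.0/0 -> H0 at depth 0
  add 161.219.50.32/28 -> H1 at depth 28
  ? 161.219.50.27  path d0:H0→d1:H0→d2:-→d3:-→d4:-→d5:-→d6:-→d7:-→d8:H2→d9:-→d10:-→d11:-→d12:-→d13:-→d14:-→d15:-→d16:-→d17:-→d18:-→d19:-→d20:-→d21:-→d22:-→d23:-→d24:H0→d25:-→d26:-  best=H0
  add 124.243.88.46/32 -> H2 at depth 32
  ? 220.208.0.97  path d0:H0→d1:H0→d2:-→d3:-→d4:-→d5:-→d6:-→d7:-→d8:-→d9:-→d10:-→d11:-→d12:-→d13:-→d14:-→d15:H0  best=H0
  add 0.0.0.0/0 -> H0 at depth 0
  ? 220.209.190.0  path d0:H0→d1:H0→d2:-→d3:-→d4:-→d5:-→d6:-→d7:-→d8:-→d9:-→d10:-→d11:-→d12:-→d13:-→d14:-→d15:H0→d16:-→d17:-→d18:-→d19:-→d20:-→d21:-→d22:-→d23:-→d24:H0  best=H0
  add 220.209.190.192/28 -> H1 at depth 28
  ? 128.0.0.1  path d0:H0→d1:H0→d2:-  best=H0
  del 128.0.0.0/1 (clear depth 1)
  add 124.243.88.32/28 -> H1 at depth 28

== LOOKUPS ==
["H0","H0","H1","H0","H0","H2","H0","H0","H0","H0","H0","H0","H0"]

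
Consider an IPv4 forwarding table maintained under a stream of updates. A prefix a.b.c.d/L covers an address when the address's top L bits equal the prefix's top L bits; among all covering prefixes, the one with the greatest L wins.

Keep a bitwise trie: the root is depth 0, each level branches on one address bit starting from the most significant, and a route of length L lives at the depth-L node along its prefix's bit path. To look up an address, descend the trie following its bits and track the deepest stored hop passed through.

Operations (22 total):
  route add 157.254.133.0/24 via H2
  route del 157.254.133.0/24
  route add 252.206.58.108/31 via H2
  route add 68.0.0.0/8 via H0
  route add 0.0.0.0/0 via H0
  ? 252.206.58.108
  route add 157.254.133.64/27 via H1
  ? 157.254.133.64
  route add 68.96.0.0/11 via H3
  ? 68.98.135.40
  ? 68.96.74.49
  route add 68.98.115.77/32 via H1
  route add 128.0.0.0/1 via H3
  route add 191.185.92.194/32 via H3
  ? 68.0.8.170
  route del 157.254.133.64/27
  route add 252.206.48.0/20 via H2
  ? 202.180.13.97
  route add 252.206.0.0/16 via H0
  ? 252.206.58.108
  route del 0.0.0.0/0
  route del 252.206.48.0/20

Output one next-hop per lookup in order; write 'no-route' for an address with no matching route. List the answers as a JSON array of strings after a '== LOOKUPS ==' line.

Apply in order:
  add 157.254.133.0/24 -> H2 at depth 24
  del 157.254.133.0/24 (clear depth 24)
  add 252.206.58.108/31 -> H2 at depth 31
  add 68.0.0.0/8 -> H0 at depth 8
  add 0.0.0.0/0 -> H0 at depth 0
  ? 252.206.58.108  path d0:H0→d1:-→d2:-→d3:-→d4:-→d5:-→d6:-→d7:-→d8:-→d9:-→d10:-→d11:-→d12:-→d13:-→d14:-→d15:-→d16:-→d17:-→d18:-→d19:-→d20:-→d21:-→d22:-→d23:-→d24:-→d25:-→d26:-→d27:-→d28:-→d29:-→d30:-→d31:H2  best=H2
  add 157.254.133.64/27 -> H1 at depth 27
  ? 157.254.133.64  path d0:H0→d1:-→d2:-→d3:-→d4:-→d5:-→d6:-→d7:-→d8:-→d9:-→d10:-→d11:-→d12:-→d13:-→d14:-→d15:-→d16:-→d17:-→d18:-→d19:-→d20:-→d21:-→d22:-→d23:-→d24:-→d25:-→d26:-→d27:H1  best=H1
  add 68.96.0.0/11 -> H3 at depth 11
  ? 68.98.135.40  path d0:H0→d1:-→d2:-→d3:-→d4:-→d5:-→d6:-→d7:-→d8:H0→d9:-→d10:-→d11:H3  best=H3
  ? 68.96.74.49  path d0:H0→d1:-→d2:-→d3:-→d4:-→d5:-→d6:-→d7:-→d8:H0→d9:-→d10:-→d11:H3  best=H3
  add 68.98.115.77/32 -> H1 at depth 32
  add 128.0.0.0/1 -> H3 at depth 1
  add 191.185.92.194/32 -> H3 at depth 32
  ? 68.0.8.170  path d0:H0→d1:-→d2:-→d3:-→d4:-→d5:-→d6:-→d7:-→d8:H0→d9:-  best=H0
  del 157.254.133.64/27 (clear depth 27)
  add 252.206.48.0/20 -> H2 at depth 20
  ? 202.180.13.97  path d0:H0→d1:H3→d2:-  best=H3
  add 252.206.0.0/16 -> H0 at depth 16
  ? 252.206.58.108  path d0:H0→d1:H3→d2:-→d3:-→d4:-→d5:-→d6:-→d7:-→d8:-→d9:-→d10:-→d11:-→d12:-→d13:-→d14:-→d15:-→d16:H0→d17:-→d18:-→d19:-→d20:H2→d21:-→d22:-→d23:-→d24:-→d25:-→d26:-→d27:-→d28:-→d29:-→d30:-→d31:H2  best=H2
  del 0.0.0.0/0 (clear depth 0)
  del 252.206.48.0/20 (clear depth 20)

== LOOKUPS ==
["H2","H1","H3","H3","H0","H3","H2"]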